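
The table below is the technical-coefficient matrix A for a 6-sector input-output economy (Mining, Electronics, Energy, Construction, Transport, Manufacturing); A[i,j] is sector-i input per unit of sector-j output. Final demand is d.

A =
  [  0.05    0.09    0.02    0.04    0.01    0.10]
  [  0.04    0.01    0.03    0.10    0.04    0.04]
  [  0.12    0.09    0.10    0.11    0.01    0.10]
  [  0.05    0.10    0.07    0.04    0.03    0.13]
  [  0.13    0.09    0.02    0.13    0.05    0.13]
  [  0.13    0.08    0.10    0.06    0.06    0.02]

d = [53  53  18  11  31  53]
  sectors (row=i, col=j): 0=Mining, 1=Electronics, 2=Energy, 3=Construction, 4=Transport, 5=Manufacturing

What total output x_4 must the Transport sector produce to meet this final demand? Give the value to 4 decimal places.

Form M = I − A:
  [  0.95   -0.09   -0.02   -0.04   -0.01   -0.10]
  [ -0.04    0.99   -0.03   -0.10   -0.04   -0.04]
  [ -0.12   -0.09    0.90   -0.11   -0.01   -0.10]
  [ -0.05   -0.10   -0.07    0.96   -0.03   -0.13]
  [ -0.13   -0.09   -0.02   -0.13    0.95   -0.13]
  [ -0.13   -0.08   -0.10   -0.06   -0.06    0.98]
Leontief inverse L = M⁻¹:
  [  1.0906    0.1249    0.0500    0.0765    0.0282    0.1354]
  [  0.0768    1.0471    0.0570    0.1313    0.0548    0.0811]
  [  0.1899    0.1567    1.1538    0.1722    0.0370    0.1713]
  [  0.1106    0.1505    0.1139    1.0938    0.0547    0.1814]
  [  0.2016    0.1589    0.0713    0.1922    1.0811    0.2032]
  [  0.1894    0.1370    0.1404    0.1172    0.0815    1.0860]
Total output x = L · d:
  x_0 = 1.0906·53 + 0.1249·53 + 0.0500·18 + 0.0765·11 + 0.0282·31 + 0.1354·53 = 74.2159
  x_1 = 0.0768·53 + 1.0471·53 + 0.0570·18 + 0.1313·11 + 0.0548·31 + 0.0811·53 = 68.0295
  x_2 = 0.1899·53 + 0.1567·53 + 1.1538·18 + 0.1722·11 + 0.0370·31 + 0.1713·53 = 51.2578
  x_3 = 0.1106·53 + 0.1505·53 + 0.1139·18 + 1.0938·11 + 0.0547·31 + 0.1814·53 = 39.2310
  x_4 = 0.2016·53 + 0.1589·53 + 0.0713·18 + 0.1922·11 + 1.0811·31 + 0.2032·53 = 66.7917
  x_5 = 0.1894·53 + 0.1370·53 + 0.1404·18 + 0.1172·11 + 0.0815·31 + 1.0860·53 = 81.2016

66.7917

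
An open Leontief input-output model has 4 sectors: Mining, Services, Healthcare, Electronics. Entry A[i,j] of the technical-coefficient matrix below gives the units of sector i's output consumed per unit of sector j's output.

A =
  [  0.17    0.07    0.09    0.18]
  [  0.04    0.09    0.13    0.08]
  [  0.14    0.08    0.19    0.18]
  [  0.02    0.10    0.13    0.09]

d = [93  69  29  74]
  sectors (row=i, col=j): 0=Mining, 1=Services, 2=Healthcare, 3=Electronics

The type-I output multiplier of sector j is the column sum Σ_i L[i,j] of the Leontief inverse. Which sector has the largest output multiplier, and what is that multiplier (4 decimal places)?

Form M = I − A:
  [  0.83   -0.07   -0.09   -0.18]
  [ -0.04    0.91   -0.13   -0.08]
  [ -0.14   -0.08    0.81   -0.18]
  [ -0.02   -0.10   -0.13    0.91]
Leontief inverse L = M⁻¹:
  [  1.2550    0.1485    0.2119    0.3032]
  [  0.0962    1.1436    0.2204    0.1632]
  [  0.2426    0.1728    1.3420    0.3286]
  [  0.0728    0.1536    0.2206    1.1704]
Total output x = L · d:
  x_0 = 1.2550·93 + 0.1485·69 + 0.2119·29 + 0.3032·74 = 155.5494
  x_1 = 0.0962·93 + 1.1436·69 + 0.2204·29 + 0.1632·74 = 106.3250
  x_2 = 0.2426·93 + 0.1728·69 + 1.3420·29 + 0.3286·74 = 97.7179
  x_3 = 0.0728·93 + 0.1536·69 + 0.2206·29 + 1.1704·74 = 110.3811
Output multipliers (column sums of L):
  Mining: 1.6667
  Services: 1.6185
  Healthcare: 1.9950
  Electronics: 1.9655

Healthcare (1.9950)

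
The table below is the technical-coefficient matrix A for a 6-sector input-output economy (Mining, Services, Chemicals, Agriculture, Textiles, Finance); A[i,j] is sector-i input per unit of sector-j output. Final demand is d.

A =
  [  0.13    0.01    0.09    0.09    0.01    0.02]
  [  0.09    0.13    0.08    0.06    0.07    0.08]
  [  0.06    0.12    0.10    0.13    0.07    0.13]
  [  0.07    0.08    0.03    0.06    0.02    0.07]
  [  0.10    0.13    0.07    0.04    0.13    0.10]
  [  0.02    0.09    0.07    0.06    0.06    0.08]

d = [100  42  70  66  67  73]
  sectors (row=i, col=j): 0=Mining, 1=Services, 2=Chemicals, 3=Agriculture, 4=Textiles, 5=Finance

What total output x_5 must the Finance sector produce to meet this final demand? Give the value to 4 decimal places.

120.1264

Form M = I − A:
  [  0.87   -0.01   -0.09   -0.09   -0.01   -0.02]
  [ -0.09    0.87   -0.08   -0.06   -0.07   -0.08]
  [ -0.06   -0.12    0.90   -0.13   -0.07   -0.13]
  [ -0.07   -0.08   -0.03    0.94   -0.02   -0.07]
  [ -0.10   -0.13   -0.07   -0.04    0.87   -0.10]
  [ -0.02   -0.09   -0.07   -0.06   -0.06    0.92]
Leontief inverse L = M⁻¹:
  [  1.1818    0.0575    0.1359    0.1413    0.0369    0.0647]
  [  0.1649    1.2188    0.1509    0.1297    0.1257    0.1544]
  [  0.1424    0.2268    1.1802    0.2111    0.1349    0.2203]
  [  0.1159    0.1322    0.0729    1.1029    0.0510    0.1138]
  [  0.1856    0.2316    0.1505    0.1161    1.1977    0.1845]
  [  0.0723    0.1615    0.1221    0.1113    0.1048    1.1397]
Total output x = L · d:
  x_0 = 1.1818·100 + 0.0575·42 + 0.1359·70 + 0.1413·66 + 0.0369·67 + 0.0647·73 = 146.6292
  x_1 = 0.1649·100 + 1.2188·42 + 0.1509·70 + 0.1297·66 + 0.1257·67 + 0.1544·73 = 106.5070
  x_2 = 0.1424·100 + 0.2268·42 + 1.1802·70 + 0.2111·66 + 0.1349·67 + 0.2203·73 = 145.4317
  x_3 = 0.1159·100 + 0.1322·42 + 0.0729·70 + 1.1029·66 + 0.0510·67 + 0.1138·73 = 106.7664
  x_4 = 0.1856·100 + 0.2316·42 + 0.1505·70 + 0.1161·66 + 1.1977·67 + 0.1845·73 = 140.1981
  x_5 = 0.0723·100 + 0.1615·42 + 0.1221·70 + 0.1113·66 + 0.1048·67 + 1.1397·73 = 120.1264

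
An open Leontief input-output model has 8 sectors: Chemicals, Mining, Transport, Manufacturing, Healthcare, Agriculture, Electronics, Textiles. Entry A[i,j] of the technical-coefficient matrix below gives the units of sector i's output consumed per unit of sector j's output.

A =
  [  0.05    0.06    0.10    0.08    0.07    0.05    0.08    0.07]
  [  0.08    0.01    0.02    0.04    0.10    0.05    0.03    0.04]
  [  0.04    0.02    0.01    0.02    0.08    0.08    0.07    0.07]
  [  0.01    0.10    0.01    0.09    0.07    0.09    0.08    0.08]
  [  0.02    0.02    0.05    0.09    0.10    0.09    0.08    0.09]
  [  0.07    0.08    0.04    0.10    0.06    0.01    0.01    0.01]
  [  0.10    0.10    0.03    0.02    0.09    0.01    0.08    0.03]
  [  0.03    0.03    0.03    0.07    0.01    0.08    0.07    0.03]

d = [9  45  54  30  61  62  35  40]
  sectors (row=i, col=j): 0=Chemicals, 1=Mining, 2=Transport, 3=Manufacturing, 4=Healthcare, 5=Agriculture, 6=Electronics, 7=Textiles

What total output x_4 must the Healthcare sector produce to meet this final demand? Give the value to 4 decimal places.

104.3677

Form M = I − A:
  [  0.95   -0.06   -0.10   -0.08   -0.07   -0.05   -0.08   -0.07]
  [ -0.08    0.99   -0.02   -0.04   -0.10   -0.05   -0.03   -0.04]
  [ -0.04   -0.02    0.99   -0.02   -0.08   -0.08   -0.07   -0.07]
  [ -0.01   -0.10   -0.01    0.91   -0.07   -0.09   -0.08   -0.08]
  [ -0.02   -0.02   -0.05   -0.09    0.90   -0.09   -0.08   -0.09]
  [ -0.07   -0.08   -0.04   -0.10   -0.06    0.99   -0.01   -0.01]
  [ -0.10   -0.10   -0.03   -0.02   -0.09   -0.01    0.92   -0.03]
  [ -0.03   -0.03   -0.03   -0.07   -0.01   -0.08   -0.07    0.97]
Leontief inverse L = M⁻¹:
  [  1.0998    0.1142    0.1348    0.1439    0.1447    0.1100    0.1454    0.1247]
  [  0.1116    1.0474    0.0494    0.0897    0.1510    0.0916    0.0756    0.0795]
  [  0.0763    0.0595    1.0377    0.0687    0.1306    0.1185    0.1142    0.1054]
  [  0.0587    0.1531    0.0415    1.1541    0.1397    0.1434    0.1370    0.1274]
  [  0.0665    0.0758    0.0835    0.1569    1.1700    0.1474    0.1423    0.1414]
  [  0.1019    0.1173    0.0659    0.1482    0.1149    1.0552    0.0560    0.0524]
  [  0.1451    0.1425    0.0653    0.0733    0.1570    0.0585    1.1357    0.0774]
  [  0.0636    0.0696    0.0518    0.1118    0.0561    0.1130    0.1083    1.0611]
Total output x = L · d:
  x_0 = 1.0998·9 + 0.1142·45 + 0.1348·54 + 0.1439·30 + 0.1447·61 + 0.1100·62 + 0.1454·35 + 0.1247·40 = 52.3511
  x_1 = 0.1116·9 + 1.0474·45 + 0.0494·54 + 0.0897·30 + 0.1510·61 + 0.0916·62 + 0.0756·35 + 0.0795·40 = 74.2099
  x_2 = 0.0763·9 + 0.0595·45 + 1.0377·54 + 0.0687·30 + 0.1306·61 + 0.1185·62 + 0.1142·35 + 0.1054·40 = 84.9849
  x_3 = 0.0587·9 + 0.1531·45 + 0.0415·54 + 1.1541·30 + 0.1397·61 + 0.1434·62 + 0.1370·35 + 0.1274·40 = 71.5854
  x_4 = 0.0665·9 + 0.0758·45 + 0.0835·54 + 0.1569·30 + 1.1700·61 + 0.1474·62 + 0.1423·35 + 0.1414·40 = 104.3677
  x_5 = 0.1019·9 + 0.1173·45 + 0.0659·54 + 0.1482·30 + 0.1149·61 + 1.0552·62 + 0.0560·35 + 0.0524·40 = 90.6883
  x_6 = 0.1451·9 + 0.1425·45 + 0.0653·54 + 0.0733·30 + 0.1570·61 + 0.0585·62 + 1.1357·35 + 0.0774·40 = 69.4922
  x_7 = 0.0636·9 + 0.0696·45 + 0.0518·54 + 0.1118·30 + 0.0561·61 + 0.1130·62 + 0.1083·35 + 1.0611·40 = 66.5160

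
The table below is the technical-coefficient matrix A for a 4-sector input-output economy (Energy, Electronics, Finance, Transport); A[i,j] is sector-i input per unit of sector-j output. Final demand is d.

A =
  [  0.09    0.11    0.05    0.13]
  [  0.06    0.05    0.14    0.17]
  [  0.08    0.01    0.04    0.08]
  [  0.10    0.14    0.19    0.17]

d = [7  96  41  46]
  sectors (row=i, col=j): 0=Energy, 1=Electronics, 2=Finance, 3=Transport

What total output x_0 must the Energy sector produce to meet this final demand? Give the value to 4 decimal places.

39.7842

Form M = I − A:
  [  0.91   -0.11   -0.05   -0.13]
  [ -0.06    0.95   -0.14   -0.17]
  [ -0.08   -0.01    0.96   -0.08]
  [ -0.10   -0.14   -0.19    0.83]
Leontief inverse L = M⁻¹:
  [  1.1461    0.1674    0.1289    0.2262]
  [  0.1219    1.1085    0.2209    0.2674]
  [  0.1121    0.0436    1.0797    0.1306]
  [  0.1843    0.2171    0.3000    1.3071]
Total output x = L · d:
  x_0 = 1.1461·7 + 0.1674·96 + 0.1289·41 + 0.2262·46 = 39.7842
  x_1 = 0.1219·7 + 1.1085·96 + 0.2209·41 + 0.2674·46 = 128.6272
  x_2 = 0.1121·7 + 0.0436·96 + 1.0797·41 + 0.1306·46 = 55.2433
  x_3 = 0.1843·7 + 0.2171·96 + 0.3000·41 + 1.3071·46 = 94.5572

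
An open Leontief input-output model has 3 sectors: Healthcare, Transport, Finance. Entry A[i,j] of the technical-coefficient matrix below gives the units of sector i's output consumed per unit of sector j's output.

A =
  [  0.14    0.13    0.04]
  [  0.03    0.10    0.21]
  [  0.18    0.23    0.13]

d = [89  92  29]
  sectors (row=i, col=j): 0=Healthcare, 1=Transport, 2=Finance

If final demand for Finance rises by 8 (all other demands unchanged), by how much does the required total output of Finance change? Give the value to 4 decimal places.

Form M = I − A:
  [  0.86   -0.13   -0.04]
  [ -0.03    0.90   -0.21]
  [ -0.18   -0.23    0.87]
Leontief inverse L = M⁻¹:
  [  1.1912    0.1983    0.1026]
  [  0.1036    1.2014    0.2948]
  [  0.2738    0.3586    1.2486]
Total output x = L · d:
  x_0 = 1.1912·89 + 0.1983·92 + 0.1026·29 = 127.2346
  x_1 = 0.1036·89 + 1.2014·92 + 0.2948·29 = 128.2977
  x_2 = 0.2738·89 + 0.3586·92 + 1.2486·29 = 93.5755
Δx_2 = L[2,2] · Δd_2 = 1.2486 · 8 = 9.9887

9.9887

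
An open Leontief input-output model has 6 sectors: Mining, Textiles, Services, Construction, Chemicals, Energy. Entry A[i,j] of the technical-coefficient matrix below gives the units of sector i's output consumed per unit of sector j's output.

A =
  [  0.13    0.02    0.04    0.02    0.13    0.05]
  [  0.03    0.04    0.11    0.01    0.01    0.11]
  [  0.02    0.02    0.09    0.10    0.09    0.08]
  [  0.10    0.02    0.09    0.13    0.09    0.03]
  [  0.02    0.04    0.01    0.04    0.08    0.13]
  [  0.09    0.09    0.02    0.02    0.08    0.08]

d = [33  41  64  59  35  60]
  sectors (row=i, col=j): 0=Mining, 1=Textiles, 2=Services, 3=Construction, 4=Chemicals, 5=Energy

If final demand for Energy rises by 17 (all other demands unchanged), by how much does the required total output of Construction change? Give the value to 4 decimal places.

1.4598

Form M = I − A:
  [  0.87   -0.02   -0.04   -0.02   -0.13   -0.05]
  [ -0.03    0.96   -0.11   -0.01   -0.01   -0.11]
  [ -0.02   -0.02    0.91   -0.10   -0.09   -0.08]
  [ -0.10   -0.02   -0.09    0.87   -0.09   -0.03]
  [ -0.02   -0.04   -0.01   -0.04    0.92   -0.13]
  [ -0.09   -0.09   -0.02   -0.02   -0.08    0.92]
Leontief inverse L = M⁻¹:
  [  1.1726    0.0441    0.0657    0.0459    0.1860    0.1025]
  [  0.0606    1.0628    0.1385    0.0353    0.0502    0.1507]
  [  0.0606    0.0460    1.1255    0.1410    0.1444    0.1317]
  [  0.1525    0.0451    0.1323    1.1779    0.1577    0.0859]
  [  0.0538    0.0660    0.0325    0.0612    1.1196    0.1738]
  [  0.1300    0.1160    0.0501    0.0419    0.1270    1.1316]
Total output x = L · d:
  x_0 = 1.1726·33 + 0.0441·41 + 0.0657·64 + 0.0459·59 + 0.1860·35 + 0.1025·60 = 60.0807
  x_1 = 0.0606·33 + 1.0628·41 + 0.1385·64 + 0.0353·59 + 0.0502·35 + 0.1507·60 = 67.3168
  x_2 = 0.0606·33 + 0.0460·41 + 1.1255·64 + 0.1410·59 + 0.1444·35 + 0.1317·60 = 97.1929
  x_3 = 0.1525·33 + 0.0451·41 + 0.1323·64 + 1.1779·59 + 0.1577·35 + 0.0859·60 = 95.5113
  x_4 = 0.0538·33 + 0.0660·41 + 0.0325·64 + 0.0612·59 + 1.1196·35 + 0.1738·60 = 59.7887
  x_5 = 0.1300·33 + 0.1160·41 + 0.0501·64 + 0.0419·59 + 0.1270·35 + 1.1316·60 = 87.0684
Δx_3 = L[3,5] · Δd_5 = 0.0859 · 17 = 1.4598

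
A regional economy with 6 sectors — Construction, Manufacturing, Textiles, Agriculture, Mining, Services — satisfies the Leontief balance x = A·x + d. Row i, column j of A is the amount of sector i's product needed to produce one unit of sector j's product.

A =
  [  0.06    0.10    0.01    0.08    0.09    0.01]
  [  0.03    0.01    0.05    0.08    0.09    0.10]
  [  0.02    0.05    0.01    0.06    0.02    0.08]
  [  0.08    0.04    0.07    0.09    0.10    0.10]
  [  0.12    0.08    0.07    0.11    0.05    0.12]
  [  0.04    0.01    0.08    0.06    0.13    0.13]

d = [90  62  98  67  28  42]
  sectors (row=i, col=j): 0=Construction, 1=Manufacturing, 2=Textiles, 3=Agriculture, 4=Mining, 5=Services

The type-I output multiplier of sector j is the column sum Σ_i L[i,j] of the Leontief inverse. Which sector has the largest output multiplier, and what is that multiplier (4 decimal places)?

Services (1.9417)

Form M = I − A:
  [  0.94   -0.10   -0.01   -0.08   -0.09   -0.01]
  [ -0.03    0.99   -0.05   -0.08   -0.09   -0.10]
  [ -0.02   -0.05    0.99   -0.06   -0.02   -0.08]
  [ -0.08   -0.04   -0.07    0.91   -0.10   -0.10]
  [ -0.12   -0.08   -0.07   -0.11    0.95   -0.12]
  [ -0.04   -0.01   -0.08   -0.06   -0.13    0.87]
Leontief inverse L = M⁻¹:
  [  1.1009    0.1307    0.0424    0.1324    0.1406    0.0662]
  [  0.0714    1.0402    0.0859    0.1315    0.1433    0.1632]
  [  0.0448    0.0665    1.0345    0.0932    0.0588    0.1221]
  [  0.1326    0.0813    0.1136    1.1573    0.1688    0.1776]
  [  0.1752    0.1245    0.1176    0.1843    1.1309    0.2043]
  [  0.0909    0.0483    0.1235    0.1235    0.1941    1.2083]
Total output x = L · d:
  x_0 = 1.1009·90 + 0.1307·62 + 0.0424·98 + 0.1324·67 + 0.1406·28 + 0.0662·42 = 126.9304
  x_1 = 0.0714·90 + 1.0402·62 + 0.0859·98 + 0.1315·67 + 0.1433·28 + 0.1632·42 = 99.0100
  x_2 = 0.0448·90 + 0.0665·62 + 1.0345·98 + 0.0932·67 + 0.0588·28 + 0.1221·42 = 122.5555
  x_3 = 0.1326·90 + 0.0813·62 + 0.1136·98 + 1.1573·67 + 0.1688·28 + 0.1776·42 = 117.8323
  x_4 = 0.1752·90 + 0.1245·62 + 0.1176·98 + 0.1843·67 + 1.1309·28 + 0.2043·42 = 87.6012
  x_5 = 0.0909·90 + 0.0483·62 + 0.1235·98 + 0.1235·67 + 0.1941·28 + 1.2083·42 = 87.7355
Output multipliers (column sums of L):
  Construction: 1.6159
  Manufacturing: 1.4916
  Textiles: 1.5174
  Agriculture: 1.8221
  Mining: 1.8365
  Services: 1.9417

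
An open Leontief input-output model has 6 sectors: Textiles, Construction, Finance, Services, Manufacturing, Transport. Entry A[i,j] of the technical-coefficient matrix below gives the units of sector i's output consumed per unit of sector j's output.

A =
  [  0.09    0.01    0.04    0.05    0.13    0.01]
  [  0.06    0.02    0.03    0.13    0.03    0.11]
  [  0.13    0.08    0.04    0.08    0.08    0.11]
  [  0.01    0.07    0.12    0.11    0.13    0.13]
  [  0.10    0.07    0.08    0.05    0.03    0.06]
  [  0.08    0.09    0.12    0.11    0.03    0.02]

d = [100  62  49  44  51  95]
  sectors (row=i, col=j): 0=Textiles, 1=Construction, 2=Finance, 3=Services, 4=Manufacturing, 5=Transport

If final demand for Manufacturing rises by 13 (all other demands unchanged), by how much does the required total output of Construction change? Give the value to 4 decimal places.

Form M = I − A:
  [  0.91   -0.01   -0.04   -0.05   -0.13   -0.01]
  [ -0.06    0.98   -0.03   -0.13   -0.03   -0.11]
  [ -0.13   -0.08    0.96   -0.08   -0.08   -0.11]
  [ -0.01   -0.07   -0.12    0.89   -0.13   -0.13]
  [ -0.10   -0.07   -0.08   -0.05    0.97   -0.06]
  [ -0.08   -0.09   -0.12   -0.11   -0.03    0.98]
Leontief inverse L = M⁻¹:
  [  1.1377    0.0418    0.0809    0.0931    0.1744    0.0484]
  [  0.1087    1.0637    0.0894    0.1943    0.0859    0.1616]
  [  0.2000    0.1302    1.1078    0.1594    0.1489    0.1713]
  [  0.0918    0.1372    0.2018    1.2043    0.2011    0.2111]
  [  0.1552    0.1073    0.1275    0.1102    1.0837    0.1089]
  [  0.1424    0.1357    0.1770    0.1835    0.0961    1.0872]
Total output x = L · d:
  x_0 = 1.1377·100 + 0.0418·62 + 0.0809·49 + 0.0931·44 + 0.1744·51 + 0.0484·95 = 137.9088
  x_1 = 0.1087·100 + 1.0637·62 + 0.0894·49 + 0.1943·44 + 0.0859·51 + 0.1616·95 = 109.4741
  x_2 = 0.2000·100 + 0.1302·62 + 1.1078·49 + 0.1594·44 + 0.1489·51 + 0.1713·95 = 113.2291
  x_3 = 0.0918·100 + 0.1372·62 + 0.2018·49 + 1.2043·44 + 0.2011·51 + 0.2111·95 = 110.8652
  x_4 = 0.1552·100 + 0.1073·62 + 0.1275·49 + 0.1102·44 + 1.0837·51 + 0.1089·95 = 98.8771
  x_5 = 0.1424·100 + 0.1357·62 + 0.1770·49 + 0.1835·44 + 0.0961·51 + 1.0872·95 = 147.5861
Δx_1 = L[1,4] · Δd_4 = 0.0859 · 13 = 1.1164

1.1164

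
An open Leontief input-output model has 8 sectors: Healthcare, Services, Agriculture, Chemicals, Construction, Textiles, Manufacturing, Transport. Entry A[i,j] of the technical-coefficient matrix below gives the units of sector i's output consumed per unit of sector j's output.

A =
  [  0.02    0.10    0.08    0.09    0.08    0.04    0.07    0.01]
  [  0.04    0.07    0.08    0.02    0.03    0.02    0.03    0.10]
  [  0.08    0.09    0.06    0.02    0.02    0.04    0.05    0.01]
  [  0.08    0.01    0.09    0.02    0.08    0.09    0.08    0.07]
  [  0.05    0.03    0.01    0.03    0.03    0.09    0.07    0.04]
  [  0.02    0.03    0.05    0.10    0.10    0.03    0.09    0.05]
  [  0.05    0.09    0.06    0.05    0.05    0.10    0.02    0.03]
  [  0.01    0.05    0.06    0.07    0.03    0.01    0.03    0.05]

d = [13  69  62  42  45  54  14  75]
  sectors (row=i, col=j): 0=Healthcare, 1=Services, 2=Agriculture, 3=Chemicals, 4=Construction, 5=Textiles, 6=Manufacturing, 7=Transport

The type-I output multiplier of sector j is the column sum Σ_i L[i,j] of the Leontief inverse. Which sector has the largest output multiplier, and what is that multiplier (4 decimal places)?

Agriculture (1.8407)

Form M = I − A:
  [  0.98   -0.10   -0.08   -0.09   -0.08   -0.04   -0.07   -0.01]
  [ -0.04    0.93   -0.08   -0.02   -0.03   -0.02   -0.03   -0.10]
  [ -0.08   -0.09    0.94   -0.02   -0.02   -0.04   -0.05   -0.01]
  [ -0.08   -0.01   -0.09    0.98   -0.08   -0.09   -0.08   -0.07]
  [ -0.05   -0.03   -0.01   -0.03    0.97   -0.09   -0.07   -0.04]
  [ -0.02   -0.03   -0.05   -0.10   -0.10    0.97   -0.09   -0.05]
  [ -0.05   -0.09   -0.06   -0.05   -0.05   -0.10    0.98   -0.03]
  [ -0.01   -0.05   -0.06   -0.07   -0.03   -0.01   -0.03    0.95]
Leontief inverse L = M⁻¹:
  [  1.0619    0.1490    0.1317    0.1255    0.1218    0.0877    0.1157    0.0509]
  [  0.0678    1.1112    0.1206    0.0505    0.0588    0.0485    0.0618    0.1297]
  [  0.1083    0.1330    1.1015    0.0511    0.0528    0.0713    0.0837    0.0391]
  [  0.1183    0.0646    0.1414    1.0675    0.1268    0.1373    0.1297    0.1048]
  [  0.0746    0.0653    0.0469    0.0644    1.0655    0.1227    0.1044    0.0675]
  [  0.0591    0.0743    0.0974    0.1364    0.1413    1.0794    0.1345    0.0865]
  [  0.0840    0.1345    0.1076    0.0887    0.0918    0.1379    1.0645    0.0674]
  [  0.0359    0.0803    0.0936    0.0921    0.0551    0.0377    0.0576    1.0754]
Total output x = L · d:
  x_0 = 1.0619·13 + 0.1490·69 + 0.1317·62 + 0.1255·42 + 0.1218·45 + 0.0877·54 + 0.1157·14 + 0.0509·75 = 53.1685
  x_1 = 0.0678·13 + 1.1112·69 + 0.1206·62 + 0.0505·42 + 0.0588·45 + 0.0485·54 + 0.0618·14 + 0.1297·75 = 103.0078
  x_2 = 0.1083·13 + 0.1330·69 + 1.1015·62 + 0.0511·42 + 0.0528·45 + 0.0713·54 + 0.0837·14 + 0.0391·75 = 91.3566
  x_3 = 0.1183·13 + 0.0646·69 + 0.1414·62 + 1.0675·42 + 0.1268·45 + 0.1373·54 + 0.1297·14 + 0.1048·75 = 82.3909
  x_4 = 0.0746·13 + 0.0653·69 + 0.0469·62 + 0.0644·42 + 1.0655·45 + 0.1227·54 + 0.1044·14 + 0.0675·75 = 72.1893
  x_5 = 0.0591·13 + 0.0743·69 + 0.0974·62 + 0.1364·42 + 0.1413·45 + 1.0794·54 + 0.1345·14 + 0.0865·75 = 90.6903
  x_6 = 0.0840·13 + 0.1345·69 + 0.1076·62 + 0.0887·42 + 0.0918·45 + 0.1379·54 + 1.0645·14 + 0.0674·75 = 52.3043
  x_7 = 0.0359·13 + 0.0803·69 + 0.0936·62 + 0.0921·42 + 0.0551·45 + 0.0377·54 + 0.0576·14 + 1.0754·75 = 101.6553
Output multipliers (column sums of L):
  Healthcare: 1.6100
  Services: 1.8121
  Agriculture: 1.8407
  Chemicals: 1.6762
  Construction: 1.7140
  Textiles: 1.7225
  Manufacturing: 1.7519
  Transport: 1.6214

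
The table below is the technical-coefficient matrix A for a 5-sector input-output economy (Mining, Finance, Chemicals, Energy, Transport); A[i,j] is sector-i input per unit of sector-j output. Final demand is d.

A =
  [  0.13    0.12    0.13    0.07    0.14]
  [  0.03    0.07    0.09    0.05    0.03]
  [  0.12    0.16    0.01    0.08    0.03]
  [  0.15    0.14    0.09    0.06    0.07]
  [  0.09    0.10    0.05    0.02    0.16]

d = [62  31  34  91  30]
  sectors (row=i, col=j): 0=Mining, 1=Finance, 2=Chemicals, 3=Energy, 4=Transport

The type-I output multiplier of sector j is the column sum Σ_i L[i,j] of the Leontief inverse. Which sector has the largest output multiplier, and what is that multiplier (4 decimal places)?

Form M = I − A:
  [  0.87   -0.12   -0.13   -0.07   -0.14]
  [ -0.03    0.93   -0.09   -0.05   -0.03]
  [ -0.12   -0.16    0.99   -0.08   -0.03]
  [ -0.15   -0.14   -0.09    0.94   -0.07]
  [ -0.09   -0.10   -0.05   -0.02    0.84]
Leontief inverse L = M⁻¹:
  [  1.2320    0.2386    0.2067    0.1270    0.2318]
  [  0.0755    1.1245    0.1224    0.0772    0.0636]
  [  0.1855    0.2356    1.0712    0.1194    0.0875]
  [  0.2374    0.2415    0.1615    1.1112    0.1466]
  [  0.1577    0.1792    0.1043    0.0564    1.2316]
Total output x = L · d:
  x_0 = 1.2320·62 + 0.2386·31 + 0.2067·34 + 0.1270·91 + 0.2318·30 = 109.3192
  x_1 = 0.0755·62 + 1.1245·31 + 0.1224·34 + 0.0772·91 + 0.0636·30 = 52.6376
  x_2 = 0.1855·62 + 0.2356·31 + 1.0712·34 + 0.1194·91 + 0.0875·30 = 68.7130
  x_3 = 0.2374·62 + 0.2415·31 + 0.1615·34 + 1.1112·91 + 0.1466·30 = 133.2108
  x_4 = 0.1577·62 + 0.1792·31 + 0.1043·34 + 0.0564·91 + 1.2316·30 = 60.9552
Output multipliers (column sums of L):
  Mining: 1.8881
  Finance: 2.0194
  Chemicals: 1.6661
  Energy: 1.4911
  Transport: 1.7610

Finance (2.0194)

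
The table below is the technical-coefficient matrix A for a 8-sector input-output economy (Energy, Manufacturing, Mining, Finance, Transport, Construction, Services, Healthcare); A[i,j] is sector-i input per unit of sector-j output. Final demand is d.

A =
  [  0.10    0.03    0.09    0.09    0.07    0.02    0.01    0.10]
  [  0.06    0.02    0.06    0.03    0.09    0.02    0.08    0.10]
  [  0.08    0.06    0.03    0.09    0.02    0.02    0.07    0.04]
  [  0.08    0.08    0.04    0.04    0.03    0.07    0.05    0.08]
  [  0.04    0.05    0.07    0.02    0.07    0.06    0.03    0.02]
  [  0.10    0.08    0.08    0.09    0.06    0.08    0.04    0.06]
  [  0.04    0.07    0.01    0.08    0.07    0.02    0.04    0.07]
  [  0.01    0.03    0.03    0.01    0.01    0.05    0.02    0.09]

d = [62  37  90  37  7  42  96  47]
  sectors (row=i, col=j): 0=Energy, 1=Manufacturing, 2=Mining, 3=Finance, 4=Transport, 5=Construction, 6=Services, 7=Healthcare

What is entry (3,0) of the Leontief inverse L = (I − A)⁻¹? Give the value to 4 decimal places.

Form M = I − A:
  [  0.90   -0.03   -0.09   -0.09   -0.07   -0.02   -0.01   -0.10]
  [ -0.06    0.98   -0.06   -0.03   -0.09   -0.02   -0.08   -0.10]
  [ -0.08   -0.06    0.97   -0.09   -0.02   -0.02   -0.07   -0.04]
  [ -0.08   -0.08   -0.04    0.96   -0.03   -0.07   -0.05   -0.08]
  [ -0.04   -0.05   -0.07   -0.02    0.93   -0.06   -0.03   -0.02]
  [ -0.10   -0.08   -0.08   -0.09   -0.06    0.92   -0.04   -0.06]
  [ -0.04   -0.07   -0.01   -0.08   -0.07   -0.02    0.96   -0.07]
  [ -0.01   -0.03   -0.03   -0.01   -0.01   -0.05   -0.02    0.91]
Leontief inverse L = M⁻¹:
  [  1.1551    0.0732    0.1355    0.1363    0.1101    0.0570    0.0443    0.1625]
  [  0.1034    1.0585    0.0973    0.0701    0.1278    0.0517    0.1094    0.1528]
  [  0.1263    0.0967    1.0661    0.1299    0.0577    0.0490    0.0997    0.0950]
  [  0.1320    0.1203    0.0835    1.0854    0.0729    0.1042    0.0836    0.1417]
  [  0.0818    0.0830    0.1044    0.0567    1.1041    0.0868    0.0577    0.0621]
  [  0.1695    0.1334    0.1361    0.1490    0.1137    1.1244    0.0838    0.1354]
  [  0.0799    0.1038    0.0449    0.1121    0.1056    0.0501    1.0681    0.1198]
  [  0.0337    0.0507    0.0504    0.0313    0.0288    0.0689    0.0370    1.1212]
Total output x = L · d:
  x_0 = 1.1551·62 + 0.0732·37 + 0.1355·90 + 0.1363·37 + 0.1101·7 + 0.0570·42 + 0.0443·96 + 0.1625·47 = 106.6173
  x_1 = 0.1034·62 + 1.0585·37 + 0.0973·90 + 0.0701·37 + 0.1278·7 + 0.0517·42 + 0.1094·96 + 0.1528·47 = 77.6728
  x_2 = 0.1263·62 + 0.0967·37 + 1.0661·90 + 0.1299·37 + 0.0577·7 + 0.0490·42 + 0.0997·96 + 0.0950·47 = 128.6619
  x_3 = 0.1320·62 + 0.1203·37 + 0.0835·90 + 1.0854·37 + 0.0729·7 + 0.1042·42 + 0.0836·96 + 0.1417·47 = 79.8844
  x_4 = 0.0818·62 + 0.0830·37 + 0.1044·90 + 0.0567·37 + 1.1041·7 + 0.0868·42 + 0.0577·96 + 0.0621·47 = 39.4740
  x_5 = 0.1695·62 + 0.1334·37 + 0.1361·90 + 0.1490·37 + 0.1137·7 + 1.1244·42 + 0.0838·96 + 0.1354·47 = 95.6379
  x_6 = 0.0799·62 + 0.1038·37 + 0.0449·90 + 0.1121·37 + 0.1056·7 + 0.0501·42 + 1.0681·96 + 0.1198·47 = 128.0054
  x_7 = 0.0337·62 + 0.0507·37 + 0.0504·90 + 0.0313·37 + 0.0288·7 + 0.0689·42 + 0.0370·96 + 1.1212·47 = 69.0020

L[3,0] = 0.1320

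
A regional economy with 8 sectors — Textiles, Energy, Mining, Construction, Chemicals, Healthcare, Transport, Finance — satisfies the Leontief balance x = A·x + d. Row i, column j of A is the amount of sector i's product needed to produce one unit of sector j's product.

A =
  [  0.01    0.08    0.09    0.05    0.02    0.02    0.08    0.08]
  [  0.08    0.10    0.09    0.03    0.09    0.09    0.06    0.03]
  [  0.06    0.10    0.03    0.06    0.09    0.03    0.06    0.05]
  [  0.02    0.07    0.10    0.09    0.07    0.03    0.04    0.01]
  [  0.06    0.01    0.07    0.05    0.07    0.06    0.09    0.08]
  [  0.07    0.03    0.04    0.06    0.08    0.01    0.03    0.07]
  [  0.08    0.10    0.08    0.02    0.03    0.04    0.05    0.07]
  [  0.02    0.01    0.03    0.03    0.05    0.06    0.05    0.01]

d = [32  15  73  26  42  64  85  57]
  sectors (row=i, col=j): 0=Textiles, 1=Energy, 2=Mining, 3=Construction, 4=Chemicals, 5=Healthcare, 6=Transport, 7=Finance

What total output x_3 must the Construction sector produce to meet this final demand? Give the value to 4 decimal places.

Form M = I − A:
  [  0.99   -0.08   -0.09   -0.05   -0.02   -0.02   -0.08   -0.08]
  [ -0.08    0.90   -0.09   -0.03   -0.09   -0.09   -0.06   -0.03]
  [ -0.06   -0.10    0.97   -0.06   -0.09   -0.03   -0.06   -0.05]
  [ -0.02   -0.07   -0.10    0.91   -0.07   -0.03   -0.04   -0.01]
  [ -0.06   -0.01   -0.07   -0.05    0.93   -0.06   -0.09   -0.08]
  [ -0.07   -0.03   -0.04   -0.06   -0.08    0.99   -0.03   -0.07]
  [ -0.08   -0.10   -0.08   -0.02   -0.03   -0.04    0.95   -0.07]
  [ -0.02   -0.01   -0.03   -0.03   -0.05   -0.06   -0.05    0.99]
Leontief inverse L = M⁻¹:
  [  1.0517    0.1334    0.1400    0.0855    0.0706    0.0565    0.1240    0.1154]
  [  0.1364    1.1679    0.1590    0.0796    0.1576    0.1359    0.1224    0.0862]
  [  0.1057    0.1561    1.0913    0.1012    0.1455    0.0716    0.1130    0.0942]
  [  0.0625    0.1245    0.1543    1.1313    0.1245    0.0656    0.0869    0.0489]
  [  0.1031    0.0628    0.1251    0.0911    1.1220    0.0956    0.1403    0.1248]
  [  0.1019    0.0712    0.0867    0.0940    0.1220    1.0408    0.0724    0.1043]
  [  0.1240    0.1578    0.1357    0.0587    0.0838    0.0791    1.1004    0.1124]
  [  0.0454    0.0385    0.0606    0.0531    0.0795    0.0786    0.0769    1.0359]
Total output x = L · d:
  x_0 = 1.0517·32 + 0.1334·15 + 0.1400·73 + 0.0855·26 + 0.0706·42 + 0.0565·64 + 0.1240·85 + 0.1154·57 = 71.7986
  x_1 = 0.1364·32 + 1.1679·15 + 0.1590·73 + 0.0796·26 + 0.1576·42 + 0.1359·64 + 0.1224·85 + 0.0862·57 = 66.1972
  x_2 = 0.1057·32 + 0.1561·15 + 1.0913·73 + 0.1012·26 + 0.1455·42 + 0.0716·64 + 0.1130·85 + 0.0942·57 = 113.6843
  x_3 = 0.0625·32 + 0.1245·15 + 0.1543·73 + 1.1313·26 + 0.1245·42 + 0.0656·64 + 0.0869·85 + 0.0489·57 = 64.1512
  x_4 = 0.1031·32 + 0.0628·15 + 0.1251·73 + 0.0911·26 + 1.1220·42 + 0.0956·64 + 0.1403·85 + 0.1248·57 = 88.0225
  x_5 = 0.1019·32 + 0.0712·15 + 0.0867·73 + 0.0940·26 + 0.1220·42 + 1.0408·64 + 0.0724·85 + 0.1043·57 = 96.9332
  x_6 = 0.1240·32 + 0.1578·15 + 0.1357·73 + 0.0587·26 + 0.0838·42 + 0.0791·64 + 1.1004·85 + 0.1124·57 = 126.2991
  x_7 = 0.0454·32 + 0.0385·15 + 0.0606·73 + 0.0531·26 + 0.0795·42 + 0.0786·64 + 0.0769·85 + 1.0359·57 = 81.7829

64.1512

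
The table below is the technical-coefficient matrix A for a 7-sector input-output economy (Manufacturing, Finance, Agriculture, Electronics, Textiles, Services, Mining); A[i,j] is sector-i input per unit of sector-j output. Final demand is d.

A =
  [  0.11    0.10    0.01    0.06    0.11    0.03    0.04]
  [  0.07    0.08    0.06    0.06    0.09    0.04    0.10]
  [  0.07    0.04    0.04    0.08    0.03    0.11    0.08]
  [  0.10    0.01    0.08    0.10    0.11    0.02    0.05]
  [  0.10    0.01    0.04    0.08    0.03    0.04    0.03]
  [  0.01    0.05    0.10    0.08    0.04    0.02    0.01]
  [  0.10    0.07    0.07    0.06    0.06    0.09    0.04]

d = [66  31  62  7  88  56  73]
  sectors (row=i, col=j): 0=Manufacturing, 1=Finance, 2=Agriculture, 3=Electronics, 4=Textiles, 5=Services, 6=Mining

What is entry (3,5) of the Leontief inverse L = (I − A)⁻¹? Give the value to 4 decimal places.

Form M = I − A:
  [  0.89   -0.10   -0.01   -0.06   -0.11   -0.03   -0.04]
  [ -0.07    0.92   -0.06   -0.06   -0.09   -0.04   -0.10]
  [ -0.07   -0.04    0.96   -0.08   -0.03   -0.11   -0.08]
  [ -0.10   -0.01   -0.08    0.90   -0.11   -0.02   -0.05]
  [ -0.10   -0.01   -0.04   -0.08    0.97   -0.04   -0.03]
  [ -0.01   -0.05   -0.10   -0.08   -0.04    0.98   -0.01]
  [ -0.10   -0.07   -0.07   -0.06   -0.06   -0.09    0.96]
Leontief inverse L = M⁻¹:
  [  1.1811    0.1434    0.0509    0.1190    0.1700    0.0645    0.0806]
  [  0.1452    1.1260    0.1079    0.1249    0.1509    0.0845    0.1444]
  [  0.1317    0.0808    1.0869    0.1391    0.0850    0.1463    0.1159]
  [  0.1735    0.0486    0.1214    1.1629    0.1678    0.0597    0.0888]
  [  0.1505    0.0403    0.0702    0.1241    1.0742    0.0657    0.0570]
  [  0.0549    0.0739    0.1309    0.1230    0.0769    1.0492    0.0406]
  [  0.1686    0.1154    0.1167    0.1236    0.1197    0.1297    1.0820]
Total output x = L · d:
  x_0 = 1.1811·66 + 0.1434·31 + 0.0509·62 + 0.1190·7 + 0.1700·88 + 0.0645·56 + 0.0806·73 = 110.8334
  x_1 = 0.1452·66 + 1.1260·31 + 0.1079·62 + 0.1249·7 + 0.1509·88 + 0.0845·56 + 0.1444·73 = 80.6061
  x_2 = 0.1317·66 + 0.0808·31 + 1.0869·62 + 0.1391·7 + 0.0850·88 + 0.1463·56 + 0.1159·73 = 103.6904
  x_3 = 0.1735·66 + 0.0486·31 + 0.1214·62 + 1.1629·7 + 0.1678·88 + 0.0597·56 + 0.0888·73 = 53.2197
  x_4 = 0.1505·66 + 0.0403·31 + 0.0702·62 + 0.1241·7 + 1.0742·88 + 0.0657·56 + 0.0570·73 = 118.7810
  x_5 = 0.0549·66 + 0.0739·31 + 0.1309·62 + 0.1230·7 + 0.0769·88 + 1.0492·56 + 0.0406·73 = 83.3800
  x_6 = 0.1686·66 + 0.1154·31 + 0.1167·62 + 0.1236·7 + 0.1197·88 + 0.1297·56 + 1.0820·73 = 119.5920

L[3,5] = 0.0597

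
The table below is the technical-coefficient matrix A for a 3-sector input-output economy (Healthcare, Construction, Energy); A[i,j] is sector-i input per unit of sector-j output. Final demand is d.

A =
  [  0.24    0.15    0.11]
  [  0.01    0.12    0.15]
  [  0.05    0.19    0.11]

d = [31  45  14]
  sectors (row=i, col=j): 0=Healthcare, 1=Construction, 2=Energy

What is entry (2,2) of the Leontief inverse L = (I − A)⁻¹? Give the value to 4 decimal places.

L[2,2] = 1.1788

Form M = I − A:
  [  0.76   -0.15   -0.11]
  [ -0.01    0.88   -0.15]
  [ -0.05   -0.19    0.89]
Leontief inverse L = M⁻¹:
  [  1.3332    0.2728    0.2108]
  [  0.0290    1.1852    0.2033]
  [  0.0811    0.2683    1.1788]
Total output x = L · d:
  x_0 = 1.3332·31 + 0.2728·45 + 0.2108·14 = 56.5554
  x_1 = 0.0290·31 + 1.1852·45 + 0.2033·14 = 57.0790
  x_2 = 0.0811·31 + 0.2683·45 + 1.1788·14 = 31.0930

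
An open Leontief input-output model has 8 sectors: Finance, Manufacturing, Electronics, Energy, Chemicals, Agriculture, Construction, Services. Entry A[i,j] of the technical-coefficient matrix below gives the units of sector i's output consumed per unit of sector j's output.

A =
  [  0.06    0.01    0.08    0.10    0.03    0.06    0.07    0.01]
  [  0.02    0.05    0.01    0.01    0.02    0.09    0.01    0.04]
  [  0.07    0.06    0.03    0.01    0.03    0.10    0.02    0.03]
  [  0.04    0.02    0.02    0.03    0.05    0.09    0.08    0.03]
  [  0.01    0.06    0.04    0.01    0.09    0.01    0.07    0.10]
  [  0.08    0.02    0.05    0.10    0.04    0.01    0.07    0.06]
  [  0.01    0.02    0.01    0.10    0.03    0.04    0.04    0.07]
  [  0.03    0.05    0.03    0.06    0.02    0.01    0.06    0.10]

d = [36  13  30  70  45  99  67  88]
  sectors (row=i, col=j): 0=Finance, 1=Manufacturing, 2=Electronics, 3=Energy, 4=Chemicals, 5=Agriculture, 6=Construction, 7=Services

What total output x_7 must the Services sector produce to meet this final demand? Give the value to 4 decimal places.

121.5483

Form M = I − A:
  [  0.94   -0.01   -0.08   -0.10   -0.03   -0.06   -0.07   -0.01]
  [ -0.02    0.95   -0.01   -0.01   -0.02   -0.09   -0.01   -0.04]
  [ -0.07   -0.06    0.97   -0.01   -0.03   -0.10   -0.02   -0.03]
  [ -0.04   -0.02   -0.02    0.97   -0.05   -0.09   -0.08   -0.03]
  [ -0.01   -0.06   -0.04   -0.01    0.91   -0.01   -0.07   -0.10]
  [ -0.08   -0.02   -0.05   -0.10   -0.04    0.99   -0.07   -0.06]
  [ -0.01   -0.02   -0.01   -0.10   -0.03   -0.04    0.96   -0.07]
  [ -0.03   -0.05   -0.03   -0.06   -0.02   -0.01   -0.06    0.90]
Leontief inverse L = M⁻¹:
  [  1.0894    0.0310    0.1028    0.1380    0.0563    0.0971    0.1072    0.0426]
  [  0.0376    1.0636    0.0239    0.0336    0.0344    0.1067    0.0313    0.0630]
  [  0.0955    0.0783    1.0514    0.0438    0.0504    0.1262    0.0499    0.0590]
  [  0.0629    0.0383    0.0396    1.0662    0.0729    0.1141    0.1123    0.0637]
  [  0.0281    0.0853    0.0571    0.0385    1.1137    0.0355    0.1000    0.1412]
  [  0.1061    0.0421    0.0728    0.1377    0.0660    1.0462    0.1082    0.0956]
  [  0.0286    0.0368    0.0248    0.1272    0.0498    0.0639    1.0698    0.1000]
  [  0.0495    0.0701    0.0462    0.0899    0.0391    0.0377    0.0892    1.1331]
Total output x = L · d:
  x_0 = 1.0894·36 + 0.0310·13 + 0.1028·30 + 0.1380·70 + 0.0563·45 + 0.0971·99 + 0.1072·67 + 0.0426·88 = 75.4371
  x_1 = 0.0376·36 + 1.0636·13 + 0.0239·30 + 0.0336·70 + 0.0344·45 + 0.1067·99 + 0.0313·67 + 0.0630·88 = 38.0014
  x_2 = 0.0955·36 + 0.0783·13 + 1.0514·30 + 0.0438·70 + 0.0504·45 + 0.1262·99 + 0.0499·67 + 0.0590·88 = 62.3639
  x_3 = 0.0629·36 + 0.0383·13 + 0.0396·30 + 1.0662·70 + 0.0729·45 + 0.1141·99 + 0.1123·67 + 0.0637·88 = 106.2965
  x_4 = 0.0281·36 + 0.0853·13 + 0.0571·30 + 0.0385·70 + 1.1137·45 + 0.0355·99 + 0.1000·67 + 0.1412·88 = 79.2799
  x_5 = 0.1061·36 + 0.0421·13 + 0.0728·30 + 0.1377·70 + 0.0660·45 + 1.0462·99 + 0.1082·67 + 0.0956·88 = 138.4049
  x_6 = 0.0286·36 + 0.0368·13 + 0.0248·30 + 0.1272·70 + 0.0498·45 + 0.0639·99 + 1.0698·67 + 0.1000·88 = 100.1986
  x_7 = 0.0495·36 + 0.0701·13 + 0.0462·30 + 0.0899·70 + 0.0391·45 + 0.0377·99 + 0.0892·67 + 1.1331·88 = 121.5483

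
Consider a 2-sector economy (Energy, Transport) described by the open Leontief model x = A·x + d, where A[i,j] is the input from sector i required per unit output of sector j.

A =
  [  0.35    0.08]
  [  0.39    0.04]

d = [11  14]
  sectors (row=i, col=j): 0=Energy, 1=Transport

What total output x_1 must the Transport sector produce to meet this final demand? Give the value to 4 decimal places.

22.5877

Form M = I − A:
  [  0.65   -0.08]
  [ -0.39    0.96]
Leontief inverse L = M⁻¹:
  [  1.6194    0.1350]
  [  0.6579    1.0965]
Total output x = L · d:
  x_0 = 1.6194·11 + 0.1350·14 = 19.7031
  x_1 = 0.6579·11 + 1.0965·14 = 22.5877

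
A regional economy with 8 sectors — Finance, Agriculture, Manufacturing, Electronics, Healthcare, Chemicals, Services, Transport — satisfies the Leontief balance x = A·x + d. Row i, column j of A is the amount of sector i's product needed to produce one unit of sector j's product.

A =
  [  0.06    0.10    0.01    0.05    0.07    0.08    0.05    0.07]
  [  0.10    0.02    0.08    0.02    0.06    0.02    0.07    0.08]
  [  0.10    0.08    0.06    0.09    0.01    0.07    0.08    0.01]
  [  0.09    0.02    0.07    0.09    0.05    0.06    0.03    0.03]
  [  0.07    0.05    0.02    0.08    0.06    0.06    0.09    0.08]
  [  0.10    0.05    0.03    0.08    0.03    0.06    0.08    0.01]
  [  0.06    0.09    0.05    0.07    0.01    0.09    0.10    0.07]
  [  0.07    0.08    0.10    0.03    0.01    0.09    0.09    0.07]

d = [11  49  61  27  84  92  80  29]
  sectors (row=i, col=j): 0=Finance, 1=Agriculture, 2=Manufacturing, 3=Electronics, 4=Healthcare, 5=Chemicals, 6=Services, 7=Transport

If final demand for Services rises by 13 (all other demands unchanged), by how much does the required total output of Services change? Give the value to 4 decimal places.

15.2970

Form M = I − A:
  [  0.94   -0.10   -0.01   -0.05   -0.07   -0.08   -0.05   -0.07]
  [ -0.10    0.98   -0.08   -0.02   -0.06   -0.02   -0.07   -0.08]
  [ -0.10   -0.08    0.94   -0.09   -0.01   -0.07   -0.08   -0.01]
  [ -0.09   -0.02   -0.07    0.91   -0.05   -0.06   -0.03   -0.03]
  [ -0.07   -0.05   -0.02   -0.08    0.94   -0.06   -0.09   -0.08]
  [ -0.10   -0.05   -0.03   -0.08   -0.03    0.94   -0.08   -0.01]
  [ -0.06   -0.09   -0.05   -0.07   -0.01   -0.09    0.90   -0.07]
  [ -0.07   -0.08   -0.10   -0.03   -0.01   -0.09   -0.09    0.93]
Leontief inverse L = M⁻¹:
  [  1.1370    0.1569    0.0597    0.1071    0.1081    0.1416    0.1199    0.1230]
  [  0.1696    1.0815    0.1251    0.0756    0.0925    0.0829    0.1367    0.1287]
  [  0.1788    0.1394    1.1083    0.1517    0.0485    0.1332    0.1469    0.0589]
  [  0.1592    0.0730    0.1112    1.1471    0.0842    0.1173    0.0887    0.0716]
  [  0.1490    0.1125    0.0722    0.1425    1.0977    0.1281    0.1628    0.1343]
  [  0.1681    0.1032    0.0709    0.1349    0.0647    1.1169    0.1394    0.0547]
  [  0.1457    0.1551    0.1067    0.1349    0.0480    0.1599    1.1767    0.1242]
  [  0.1565    0.1484    0.1560    0.0955    0.0467    0.1608    0.1686    1.1230]
Total output x = L · d:
  x_0 = 1.1370·11 + 0.1569·49 + 0.0597·61 + 0.1071·27 + 0.1081·84 + 0.1416·92 + 0.1199·80 + 0.1230·29 = 61.9955
  x_1 = 0.1696·11 + 1.0815·49 + 0.1251·61 + 0.0756·27 + 0.0925·84 + 0.0829·92 + 0.1367·80 + 0.1287·29 = 94.5887
  x_2 = 0.1788·11 + 0.1394·49 + 1.1083·61 + 0.1517·27 + 0.0485·84 + 0.1332·92 + 0.1469·80 + 0.0589·29 = 110.2897
  x_3 = 0.1592·11 + 0.0730·49 + 0.1112·61 + 1.1471·27 + 0.0842·84 + 0.1173·92 + 0.0887·80 + 0.0716·29 = 70.1169
  x_4 = 0.1490·11 + 0.1125·49 + 0.0722·61 + 0.1425·27 + 1.0977·84 + 0.1281·92 + 0.1628·80 + 0.1343·29 = 136.3052
  x_5 = 0.1681·11 + 0.1032·49 + 0.0709·61 + 0.1349·27 + 0.0647·84 + 1.1169·92 + 0.1394·80 + 0.0547·29 = 135.8102
  x_6 = 0.1457·11 + 0.1551·49 + 0.1067·61 + 0.1349·27 + 0.0480·84 + 0.1599·92 + 1.1767·80 + 0.1242·29 = 135.8351
  x_7 = 0.1565·11 + 0.1484·49 + 0.1560·61 + 0.0955·27 + 0.0467·84 + 0.1608·92 + 0.1686·80 + 1.1230·29 = 85.8606
Δx_6 = L[6,6] · Δd_6 = 1.1767 · 13 = 15.2970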